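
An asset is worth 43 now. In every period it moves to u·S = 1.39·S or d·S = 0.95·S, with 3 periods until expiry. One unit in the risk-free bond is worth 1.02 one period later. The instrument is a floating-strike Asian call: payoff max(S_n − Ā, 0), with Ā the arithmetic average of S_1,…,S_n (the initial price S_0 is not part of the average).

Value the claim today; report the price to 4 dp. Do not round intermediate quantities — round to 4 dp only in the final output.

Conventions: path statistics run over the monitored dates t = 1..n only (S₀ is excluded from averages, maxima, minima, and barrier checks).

price = 2.2502

No-arbitrage gives p* = (R−d)/(u−d) = 0.1591: enumerate every path, weight its payoff by its p*-probability, and discount by R^3.
Enumerate all 2^3 = 8 price paths (U = up ×1.39, D = down ×0.95); each path with k up-moves has probability p*^k·(1−p*)^(3−k).
DDD: Ā=38.8415, payoff=0.0000, prob=0.594630
UDD: Ā=56.8313, payoff=0.0000, prob=0.112498
DUD: Ā=50.5246, payoff=3.4178, prob=0.112498
UUD: Ā=73.9255, payoff=5.0008, prob=0.021283
DDU: Ā=44.5333, payoff=9.4091, prob=0.112498
UDU: Ā=65.1593, payoff=13.7670, prob=0.021283
DUU: Ā=58.8526, payoff=20.0737, prob=0.021283
UUU: Ā=86.1106, payoff=29.3710, prob=0.004027
Price = Σ prob·payoff / R^3 = 2.387937 / 1.061208 = 2.2502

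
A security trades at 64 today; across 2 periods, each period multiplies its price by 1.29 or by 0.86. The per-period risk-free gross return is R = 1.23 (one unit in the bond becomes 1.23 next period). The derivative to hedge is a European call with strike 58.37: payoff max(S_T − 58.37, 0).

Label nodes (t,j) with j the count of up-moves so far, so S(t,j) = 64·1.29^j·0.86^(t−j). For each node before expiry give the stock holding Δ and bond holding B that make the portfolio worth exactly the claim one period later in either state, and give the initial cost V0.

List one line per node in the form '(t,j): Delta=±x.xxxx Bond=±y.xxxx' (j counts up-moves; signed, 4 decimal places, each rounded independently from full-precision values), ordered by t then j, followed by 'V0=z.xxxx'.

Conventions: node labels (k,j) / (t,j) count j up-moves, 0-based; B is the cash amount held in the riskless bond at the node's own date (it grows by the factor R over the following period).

Since d<R<u, set p* = (R−d)/(u−d) = 0.8605; price each node as the discounted p*-expectation of its children.
Expiry values: V(2,0)=0.0000, V(2,1)=12.6316, V(2,2)=48.1324
Node (1,0) S=55.0400: V=(p*·12.6316+(1−p*)·0.0000)/1.23=8.8366; Δ=(12.6316−0.0000)/(71.0016−47.3344)=0.5337; B=V−Δ·S=-20.5392
Node (1,1) S=82.5600: V=(p*·48.1324+(1−p*)·12.6316)/1.23=35.1047; Δ=(48.1324−12.6316)/(106.5024−71.0016)=1.0000; B=V−Δ·S=-47.4553
Node (0,0) S=64.0000: V=(p*·35.1047+(1−p*)·8.8366)/1.23=25.5605; Δ=(35.1047−8.8366)/(82.5600−55.0400)=0.9545; B=V−Δ·S=-35.5281
As a check, the time-0 holding Δ(0,0)·S0 + B(0,0) comes to 25.5605 — exactly V0.

(0,0): Delta=0.9545 Bond=-35.5281
(1,0): Delta=0.5337 Bond=-20.5392
(1,1): Delta=1.0000 Bond=-47.4553
V0=25.5605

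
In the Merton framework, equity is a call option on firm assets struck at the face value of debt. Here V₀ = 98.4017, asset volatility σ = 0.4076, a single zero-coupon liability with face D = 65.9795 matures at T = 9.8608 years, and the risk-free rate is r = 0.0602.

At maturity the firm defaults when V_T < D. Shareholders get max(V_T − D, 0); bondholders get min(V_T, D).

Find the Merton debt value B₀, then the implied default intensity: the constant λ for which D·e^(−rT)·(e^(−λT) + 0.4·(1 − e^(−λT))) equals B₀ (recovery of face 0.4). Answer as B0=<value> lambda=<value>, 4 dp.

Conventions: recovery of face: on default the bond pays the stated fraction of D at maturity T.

With assets at 98.4017 and a single debt payment of 65.9795 at 9.8608 years:
d₁ = [ln(V₀/D) + (r + σ²/2)T] / (σ√T)
   = [ln(98.4017/65.9795) + (0.0602 + 0.5·0.4076²)·9.8608] / (0.4076·√9.8608)
   = [0.399714 + 1.412746] / 1.279942 = 1.416048
d₂ = d₁ − σ√T = 1.416048 − 1.279942 = 0.136107
N(d₁) = 0.921619,  N(d₂) = 0.554131,  e^(−rT) = 0.552324
E₀ = V₀·N(d₁) − D·e^(−rT)·N(d₂)
   = 98.4017·0.921619 − 65.9795·0.552324·0.554131 = 70.495211
B₀ = V₀ − E₀ = 98.4017 − 70.495211 = 27.906489
e^(−λT) = (B₀·e^(rT)/D − 0.4)/(1 − 0.4) = (27.9065·1.810531/65.9795 − 0.4)/0.6 = 0.60962831
λ = −ln(0.60962831)/9.8608 = 0.050189

B0=27.9065 lambda=0.0502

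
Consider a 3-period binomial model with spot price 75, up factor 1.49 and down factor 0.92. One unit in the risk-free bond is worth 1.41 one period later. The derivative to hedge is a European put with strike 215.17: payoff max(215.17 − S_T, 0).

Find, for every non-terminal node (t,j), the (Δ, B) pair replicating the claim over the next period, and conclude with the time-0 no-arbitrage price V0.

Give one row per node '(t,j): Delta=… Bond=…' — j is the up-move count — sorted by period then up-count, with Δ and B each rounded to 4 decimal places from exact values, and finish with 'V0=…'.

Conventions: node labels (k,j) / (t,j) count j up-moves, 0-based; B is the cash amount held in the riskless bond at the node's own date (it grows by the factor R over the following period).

No-arbitrage ⇒ martingale measure with p* = (R−d)/(u−d) = 0.8596.
Expiry values: V(3,0)=156.7684, V(3,1)=120.5848, V(3,2)=61.9831, V(3,3)=0.0000
  t=2,j=0: stock 63.4800 → up 94.5852 (V=120.5848), down 58.4016 (V=156.7684). Price 89.1228; hedge Δ=-1.0000, bond B=152.6028.
  t=2,j=1: stock 102.8100 → up 153.1869 (V=61.9831), down 94.5852 (V=120.5848). Price 49.7928; hedge Δ=-1.0000, bond B=152.6028.
  t=2,j=2: stock 166.5075 → up 248.0962 (V=0.0000), down 153.1869 (V=61.9831). Price 6.1698; hedge Δ=-0.6531, bond B=114.9121.
  t=1,j=0: stock 69.0000 → up 102.8100 (V=49.7928), down 63.4800 (V=89.1228). Price 39.2290; hedge Δ=-1.0000, bond B=108.2290.
  t=1,j=1: stock 111.7500 → up 166.5075 (V=6.1698), down 102.8100 (V=49.7928). Price 8.7180; hedge Δ=-0.6848, bond B=85.2496.
  t=0,j=0: stock 75.0000 → up 111.7500 (V=8.7180), down 69.0000 (V=39.2290). Price 9.2200; hedge Δ=-0.7137, bond B=62.7481.
Check: Δ(0,0)·S0 + B(0,0) = 9.2200 = V0.

(0,0): Delta=-0.7137 Bond=62.7481
(1,0): Delta=-1.0000 Bond=108.2290
(1,1): Delta=-0.6848 Bond=85.2496
(2,0): Delta=-1.0000 Bond=152.6028
(2,1): Delta=-1.0000 Bond=152.6028
(2,2): Delta=-0.6531 Bond=114.9121
V0=9.2200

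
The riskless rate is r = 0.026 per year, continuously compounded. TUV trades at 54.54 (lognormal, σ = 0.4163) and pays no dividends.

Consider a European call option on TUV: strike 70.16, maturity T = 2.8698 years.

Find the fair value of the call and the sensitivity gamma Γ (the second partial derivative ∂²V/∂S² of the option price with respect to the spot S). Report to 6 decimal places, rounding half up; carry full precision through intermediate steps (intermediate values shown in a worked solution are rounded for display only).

price = 11.697431
Γ = 0.010319

σ√T = 0.4163·√2.8698 = 0.705232
d₁ = (ln(S/K) + (r+σ²/2)T) / (σ√T) = (ln(54.54/70.16) + (0.026+0.4163²/2)·2.8698) / 0.705232 = (-0.251844 + 0.323291) / 0.705232 = 0.101310
d₂ = d₁ − σ√T = 0.101310 − 0.705232 = -0.603922
e^{−rT} = 0.928101
N(d₁) = 0.540348,  N(d₂) = 0.272948
Call price V = S·N(d₁) − K·e^{−rT}·N(d₂) = 29.470572 − 17.773141 = 11.697431
φ(d₁) = (1/√(2π))·e^{−d₁²/2} = 0.396900
Γ = φ(d₁) / (S·σ·√T) = 0.010319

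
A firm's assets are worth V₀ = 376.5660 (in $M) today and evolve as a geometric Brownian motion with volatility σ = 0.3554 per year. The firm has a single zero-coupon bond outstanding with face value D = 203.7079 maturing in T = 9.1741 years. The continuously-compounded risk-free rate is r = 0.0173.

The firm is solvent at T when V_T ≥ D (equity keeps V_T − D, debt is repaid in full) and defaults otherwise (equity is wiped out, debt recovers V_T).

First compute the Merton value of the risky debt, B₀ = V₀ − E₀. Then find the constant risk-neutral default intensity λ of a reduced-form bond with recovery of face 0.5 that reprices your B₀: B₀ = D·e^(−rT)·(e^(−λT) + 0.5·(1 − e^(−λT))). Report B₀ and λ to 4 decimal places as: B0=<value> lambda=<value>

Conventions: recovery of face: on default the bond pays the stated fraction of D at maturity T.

B0=138.6618 lambda=0.0565

Work the structural quantities from V₀ = 376.5660 against face 203.7079:
d₁ = [ln(V₀/D) + (r + σ²/2)T] / (σ√T)
   = [ln(376.5660/203.7079) + (0.0173 + 0.5·0.3554²)·9.1741] / (0.3554·√9.1741)
   = [0.614406 + 0.738098] / 1.076463 = 1.256434
d₂ = d₁ − σ√T = 1.256434 − 1.076463 = 0.179971
N(d₁) = 0.895521,  N(d₂) = 0.571412,  e^(−rT) = 0.853242
E₀ = V₀·N(d₁) − D·e^(−rT)·N(d₂)
   = 376.5660·0.895521 − 203.7079·0.853242·0.571412 = 237.904233
B₀ = V₀ − E₀ = 376.5660 − 237.904233 = 138.661767
e^(−λT) = (B₀·e^(rT)/D − 0.5)/(1 − 0.5) = (138.6618·1.172000/203.7079 − 0.5)/0.5 = 0.59553624
λ = −ln(0.59553624)/9.1741 = 0.056495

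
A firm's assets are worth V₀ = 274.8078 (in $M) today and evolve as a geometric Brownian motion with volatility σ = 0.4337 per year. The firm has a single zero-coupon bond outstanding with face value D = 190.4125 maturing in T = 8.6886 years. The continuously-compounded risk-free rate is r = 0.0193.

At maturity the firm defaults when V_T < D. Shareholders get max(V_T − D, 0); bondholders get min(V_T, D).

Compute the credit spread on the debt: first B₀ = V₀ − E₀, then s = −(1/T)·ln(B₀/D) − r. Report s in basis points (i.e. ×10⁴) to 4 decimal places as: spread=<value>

spread=477.7020

Work the structural quantities from V₀ = 274.8078 against face 190.4125:
d₁ = [ln(V₀/D) + (r + σ²/2)T] / (σ√T)
   = [ln(274.8078/190.4125) + (0.0193 + 0.5·0.4337²)·8.6886] / (0.4337·√8.6886)
   = [0.366879 + 0.984834] / 1.278393 = 1.057354
d₂ = d₁ − σ√T = 1.057354 − 1.278393 = -0.221039
N(d₁) = 0.854825,  N(d₂) = 0.412531,  e^(−rT) = 0.845616
E₀ = V₀·N(d₁) − D·e^(−rT)·N(d₂)
   = 274.8078·0.854825 − 190.4125·0.845616·0.412531 = 168.488525
B₀ = V₀ − E₀ = 274.8078 − 168.488525 = 106.319275
spread = −(1/T)·ln(B₀/D) − r = −(1/8.6886)·ln(106.319275/190.4125) − 0.0193 = 0.04777020
in basis points: 0.04777020 × 10⁴ = 477.7020 bp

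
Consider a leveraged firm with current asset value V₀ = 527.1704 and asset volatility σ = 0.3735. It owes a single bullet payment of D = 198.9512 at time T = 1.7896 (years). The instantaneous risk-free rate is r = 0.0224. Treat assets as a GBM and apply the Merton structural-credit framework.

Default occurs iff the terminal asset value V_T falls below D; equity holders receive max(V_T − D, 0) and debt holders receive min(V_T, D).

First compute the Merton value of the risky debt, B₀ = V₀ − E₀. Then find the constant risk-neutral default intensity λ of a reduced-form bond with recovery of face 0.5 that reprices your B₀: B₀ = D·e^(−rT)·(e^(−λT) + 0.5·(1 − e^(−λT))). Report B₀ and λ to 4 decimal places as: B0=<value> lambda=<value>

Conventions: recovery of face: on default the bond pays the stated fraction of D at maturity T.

B0=189.9233 lambda=0.0071

With assets at 527.1704 and a single debt payment of 198.9512 at 1.7896 years:
d₁ = [ln(V₀/D) + (r + σ²/2)T] / (σ√T)
   = [ln(527.1704/198.9512) + (0.0224 + 0.5·0.3735²)·1.7896] / (0.3735·√1.7896)
   = [0.974464 + 0.164914] / 0.499653 = 2.280338
d₂ = d₁ − σ√T = 2.280338 − 0.499653 = 1.780685
N(d₁) = 0.988706,  N(d₂) = 0.962518,  e^(−rT) = 0.960706
E₀ = V₀·N(d₁) − D·e^(−rT)·N(d₂)
   = 527.1704·0.988706 − 198.9512·0.960706·0.962518 = 337.247118
B₀ = V₀ − E₀ = 527.1704 − 337.247118 = 189.923282
e^(−λT) = (B₀·e^(rT)/D − 0.5)/(1 − 0.5) = (189.9233·1.040901/198.9512 − 0.5)/0.5 = 0.98733582
λ = −ln(0.98733582)/1.7896 = 0.007122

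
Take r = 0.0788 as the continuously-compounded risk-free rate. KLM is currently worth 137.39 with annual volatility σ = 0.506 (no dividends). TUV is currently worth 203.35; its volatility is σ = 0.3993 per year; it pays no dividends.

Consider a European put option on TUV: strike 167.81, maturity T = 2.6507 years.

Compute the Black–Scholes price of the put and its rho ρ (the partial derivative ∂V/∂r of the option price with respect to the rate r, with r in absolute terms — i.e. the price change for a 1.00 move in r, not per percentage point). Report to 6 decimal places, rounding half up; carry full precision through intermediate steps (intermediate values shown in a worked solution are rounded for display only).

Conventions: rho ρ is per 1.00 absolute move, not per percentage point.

σ√T = 0.3993·√2.6507 = 0.650099
d₁ = (ln(S/K) + (r+σ²/2)T) / (σ√T) = (ln(203.35/167.81) + (0.0788+0.3993²/2)·2.6507) / 0.650099 = (0.192096 + 0.420190) / 0.650099 = 0.941835
d₂ = d₁ − σ√T = 0.941835 − 0.650099 = 0.291735
e^{−rT} = 0.811497
N(−d₁) = 0.173139,  N(−d₂) = 0.385244
Put price V = K·e^{−rT}·N(−d₂) − S·N(−d₁) = 52.461525 − 35.207749 = 17.253776
ρ = −K·T·e^{−rT}·N(−d₂) = -139.059764

price = 17.253776
ρ = -139.059764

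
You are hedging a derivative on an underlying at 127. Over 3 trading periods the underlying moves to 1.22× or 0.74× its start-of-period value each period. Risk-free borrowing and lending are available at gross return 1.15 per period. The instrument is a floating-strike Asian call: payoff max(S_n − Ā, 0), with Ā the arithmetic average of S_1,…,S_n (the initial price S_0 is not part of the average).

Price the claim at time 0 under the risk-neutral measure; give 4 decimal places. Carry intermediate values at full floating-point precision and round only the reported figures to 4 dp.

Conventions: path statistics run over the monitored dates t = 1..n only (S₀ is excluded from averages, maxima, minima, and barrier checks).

Risk-neutral up-probability p* = (R−d)/(u−d) = (1.15−0.74)/(1.22−0.74) = 0.8542; the claim prices as the p*-weighted sum of path payoffs discounted by R^3.
Enumerate all 2^3 = 8 price paths (U = up ×1.22, D = down ×0.74); each path with k up-moves has probability p*^k·(1−p*)^(3−k).
DDD: Ā=71.6629, payoff=0.0000, prob=0.003101
UDD: Ā=118.1469, payoff=0.0000, prob=0.018166
DUD: Ā=97.8269, payoff=0.0000, prob=0.018166
UUD: Ā=161.2822, payoff=0.0000, prob=0.106400
DDU: Ā=82.7901, payoff=2.0550, prob=0.018166
UDU: Ā=136.4918, payoff=3.3880, prob=0.106400
DUU: Ā=116.1718, payoff=23.7080, prob=0.106400
UUU: Ā=191.5265, payoff=39.0862, prob=0.623201
Price = Σ prob·payoff / R^3 = 27.278894 / 1.520875 = 17.9363

price = 17.9363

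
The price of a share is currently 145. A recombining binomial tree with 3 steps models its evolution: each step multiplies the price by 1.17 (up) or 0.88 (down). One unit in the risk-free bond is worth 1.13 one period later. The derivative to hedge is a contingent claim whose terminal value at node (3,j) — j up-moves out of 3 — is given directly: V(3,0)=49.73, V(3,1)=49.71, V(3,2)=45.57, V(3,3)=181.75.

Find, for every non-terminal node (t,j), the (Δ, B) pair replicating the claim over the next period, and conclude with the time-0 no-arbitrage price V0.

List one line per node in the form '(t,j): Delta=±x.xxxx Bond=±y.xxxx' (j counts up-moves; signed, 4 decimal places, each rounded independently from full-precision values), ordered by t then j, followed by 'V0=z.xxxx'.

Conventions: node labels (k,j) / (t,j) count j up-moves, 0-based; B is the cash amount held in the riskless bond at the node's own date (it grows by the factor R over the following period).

(0,0): Delta=1.8665 Bond=-178.4460
(1,0): Delta=-0.0854 Bond=47.4204
(1,1): Delta=2.1014 Bond=-241.4942
(2,0): Delta=-0.0006 Bond=44.0626
(2,1): Delta=-0.0956 Bond=55.1086
(2,2): Delta=2.3658 Bond=-325.3680
V0=92.1960

No-arbitrage ⇒ martingale measure with p* = (R−d)/(u−d) = 0.8621.
Payoffs at expiry: V(3,0)=49.7300, V(3,1)=49.7100, V(3,2)=45.5700, V(3,3)=181.7500
Node (2,0) S=112.2880: V=(p*·49.7100+(1−p*)·49.7300)/1.13=43.9936; Δ=(49.7100−49.7300)/(131.3770−98.8134)=-0.0006; B=V−Δ·S=44.0626
Node (2,1) S=149.2920: V=(p*·45.5700+(1−p*)·49.7100)/1.13=40.8328; Δ=(45.5700−49.7100)/(174.6716−131.3770)=-0.0956; B=V−Δ·S=55.1086
Node (2,2) S=198.4905: V=(p*·181.7500+(1−p*)·45.5700)/1.13=144.2182; Δ=(181.7500−45.5700)/(232.2339−174.6716)=2.3658; B=V−Δ·S=-325.3680
Node (1,0) S=127.6000: V=(p*·40.8328+(1−p*)·43.9936)/1.13=36.5210; Δ=(40.8328−43.9936)/(149.2920−112.2880)=-0.0854; B=V−Δ·S=47.4204
Node (1,1) S=169.6500: V=(p*·144.2182+(1−p*)·40.8328)/1.13=115.0072; Δ=(144.2182−40.8328)/(198.4905−149.2920)=2.1014; B=V−Δ·S=-241.4942
Node (0,0) S=145.0000: V=(p*·115.0072+(1−p*)·36.5210)/1.13=92.1960; Δ=(115.0072−36.5210)/(169.6500−127.6000)=1.8665; B=V−Δ·S=-178.4460
Verification: the root portfolio costs Δ(0,0)·S0 + B(0,0) = 92.1960, matching V0.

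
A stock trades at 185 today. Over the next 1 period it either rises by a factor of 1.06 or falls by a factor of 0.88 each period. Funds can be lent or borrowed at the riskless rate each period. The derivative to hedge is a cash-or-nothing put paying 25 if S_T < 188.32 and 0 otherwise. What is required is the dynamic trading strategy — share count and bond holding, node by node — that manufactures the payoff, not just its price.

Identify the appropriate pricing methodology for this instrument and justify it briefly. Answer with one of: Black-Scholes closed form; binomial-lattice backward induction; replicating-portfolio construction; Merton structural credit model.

framework: replicating-portfolio construction

Key observation: the deliverable is the dynamic trading strategy on the 1-step tree (spot 185, moves 1.06 and 0.88), so the valuation must go through the node-by-node replicating-portfolio solve.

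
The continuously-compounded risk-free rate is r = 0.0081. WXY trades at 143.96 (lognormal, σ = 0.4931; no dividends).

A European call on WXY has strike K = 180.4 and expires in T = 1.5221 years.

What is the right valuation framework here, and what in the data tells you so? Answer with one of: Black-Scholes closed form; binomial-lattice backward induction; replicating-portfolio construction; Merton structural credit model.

framework: Black-Scholes closed form

Key observation: the strike-180.4 call on WXY is European-exercise on a continuously-modelled lognormal underlying, so its value is a single closed-form evaluation.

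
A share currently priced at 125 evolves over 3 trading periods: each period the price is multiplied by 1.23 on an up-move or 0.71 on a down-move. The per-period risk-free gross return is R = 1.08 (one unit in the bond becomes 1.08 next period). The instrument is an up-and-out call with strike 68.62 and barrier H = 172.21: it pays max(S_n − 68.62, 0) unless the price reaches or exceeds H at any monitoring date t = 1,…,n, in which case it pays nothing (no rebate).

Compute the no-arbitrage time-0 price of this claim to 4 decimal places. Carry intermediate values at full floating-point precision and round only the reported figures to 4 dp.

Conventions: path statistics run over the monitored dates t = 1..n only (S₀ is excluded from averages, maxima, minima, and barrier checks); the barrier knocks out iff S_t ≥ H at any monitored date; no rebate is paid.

price = 16.4750

Risk-neutral up-probability p* = (R−d)/(u−d) = (1.08−0.71)/(1.23−0.71) = 0.7115; the claim prices as the p*-weighted sum of path payoffs discounted by R^3.
Enumerate all 2^3 = 8 price paths (U = up ×1.23, D = down ×0.71); each path with k up-moves has probability p*^k·(1−p*)^(3−k).
DDD: M=88.7500, payoff=0.0000, prob=0.024003
UDD: M=153.7500, payoff=8.8854, prob=0.059207
DUD: M=109.1625, payoff=8.8854, prob=0.059207
UUD: M=189.1125, payoff=0.0000, prob=0.146044
DDU: M=88.7500, payoff=8.8854, prob=0.059207
UDU: M=153.7500, payoff=65.6499, prob=0.146044
DUU: M=134.2699, payoff=65.6499, prob=0.146044
UUU: M=232.6084, payoff=0.0000, prob=0.360243
Price = Σ prob·payoff / R^3 = 20.753816 / 1.259712 = 16.4750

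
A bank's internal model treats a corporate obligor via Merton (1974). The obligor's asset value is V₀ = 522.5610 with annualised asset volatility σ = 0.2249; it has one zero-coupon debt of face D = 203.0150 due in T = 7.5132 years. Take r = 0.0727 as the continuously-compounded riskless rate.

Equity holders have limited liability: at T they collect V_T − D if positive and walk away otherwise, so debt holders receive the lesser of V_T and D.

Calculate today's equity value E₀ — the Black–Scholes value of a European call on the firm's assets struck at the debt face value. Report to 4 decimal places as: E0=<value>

With assets at 522.5610 and a single debt payment of 203.0150 at 7.5132 years:
d₁ = [ln(V₀/D) + (r + σ²/2)T] / (σ√T)
   = [ln(522.5610/203.0150) + (0.0727 + 0.5·0.2249²)·7.5132] / (0.2249·√7.5132)
   = [0.945462 + 0.736219] / 0.616456 = 2.727982
d₂ = d₁ − σ√T = 2.727982 − 0.616456 = 2.111526
N(d₁) = 0.996814,  N(d₂) = 0.982636,  e^(−rT) = 0.579141
E₀ = V₀·N(d₁) − D·e^(−rT)·N(d₂)
   = 522.5610·0.996814 − 203.0150·0.579141·0.982636 = 405.363276

E0=405.3633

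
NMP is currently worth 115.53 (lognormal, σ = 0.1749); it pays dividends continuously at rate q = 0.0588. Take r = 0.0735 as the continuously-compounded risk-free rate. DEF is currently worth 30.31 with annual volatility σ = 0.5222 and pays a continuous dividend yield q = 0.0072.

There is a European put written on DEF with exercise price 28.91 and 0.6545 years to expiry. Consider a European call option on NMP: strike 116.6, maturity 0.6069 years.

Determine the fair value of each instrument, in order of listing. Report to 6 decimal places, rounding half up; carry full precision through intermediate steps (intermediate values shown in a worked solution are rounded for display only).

price(DEF put K=28.91) = 3.629506
price(NMP call K=116.6) = 6.039396

[DEF put K=28.91]
σ√T = 0.5222·√0.6545 = 0.422466
d₁ = (ln(S/K) + (r−q+σ²/2)T) / (σ√T) = (ln(30.31/28.91) + (0.0735−0.0072+0.5222²/2)·0.6545) / 0.422466 = (0.047290 + 0.132632) / 0.422466 = 0.425886
d₂ = d₁ − σ√T = 0.425886 − 0.422466 = 0.003420
e^{−rT} = 0.953033
e^{−qT} = 0.995299
N(−d₁) = 0.335096,  N(−d₂) = 0.498636
price = K·e^{−rT}·N(−d₂) − S·e^{−qT}·N(−d₁) = 13.738502 − 10.108996 = 3.629506
[NMP call K=116.6]
σ√T = 0.1749·√0.6069 = 0.136254
d₁ = (ln(S/K) + (r−q+σ²/2)T) / (σ√T) = (ln(115.53/116.6) + (0.0735−0.0588+0.1749²/2)·0.6069) / 0.136254 = (-0.009219 + 0.018204) / 0.136254 = 0.065943
d₂ = d₁ − σ√T = 0.065943 − 0.136254 = -0.070311
e^{−rT} = 0.956373
e^{−qT} = 0.964944
N(d₁) = 0.526288,  N(d₂) = 0.471973
price = S·e^{−qT}·N(d₁) − K·e^{−rT}·N(d₂) = 58.670575 − 52.631179 = 6.039396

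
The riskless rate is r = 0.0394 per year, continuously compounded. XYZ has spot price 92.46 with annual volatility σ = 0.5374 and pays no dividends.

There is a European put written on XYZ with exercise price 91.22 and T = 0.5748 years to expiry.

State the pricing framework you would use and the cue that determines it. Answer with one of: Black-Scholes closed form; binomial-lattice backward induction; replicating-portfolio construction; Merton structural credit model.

Key observation: a European claim on XYZ (strike 91.22) — a lognormal (GBM) underlying with constant rate and volatility — has an exact closed-form value; no lattice or capital structure is involved.

framework: Black-Scholes closed form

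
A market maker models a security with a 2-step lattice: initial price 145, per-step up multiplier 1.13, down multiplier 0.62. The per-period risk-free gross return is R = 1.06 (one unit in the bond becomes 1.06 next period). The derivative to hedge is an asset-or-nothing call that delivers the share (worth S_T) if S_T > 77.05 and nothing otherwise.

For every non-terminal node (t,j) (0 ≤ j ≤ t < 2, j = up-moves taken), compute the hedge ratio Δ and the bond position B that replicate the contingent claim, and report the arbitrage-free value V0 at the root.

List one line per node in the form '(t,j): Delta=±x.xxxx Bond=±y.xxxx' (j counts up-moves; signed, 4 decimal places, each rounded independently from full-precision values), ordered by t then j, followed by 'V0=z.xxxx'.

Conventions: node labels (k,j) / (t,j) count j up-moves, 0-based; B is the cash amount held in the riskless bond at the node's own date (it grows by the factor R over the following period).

(0,0): Delta=1.0976 Bond=-15.0861
(1,0): Delta=2.2157 Bond=-116.5075
(1,1): Delta=1.0000 Bond=0.0000
V0=144.0655

Since d<R<u, set p* = (R−d)/(u−d) = 0.8627; price each node as the discounted p*-expectation of its children.
Expiry values: V(2,0)=0.0000, V(2,1)=101.5870, V(2,2)=185.1505
(1,0): S=89.9000. Δ = (V_up−V_dn)/(S_up−S_dn) = (101.5870−0.0000)/(101.5870−55.7380) = 2.2157. V = [p*·101.5870 + (1−p*)·0.0000]/1.06 = 82.6827. B = V − Δ·S = -116.5075.
(1,1): S=163.8500. Δ = (V_up−V_dn)/(S_up−S_dn) = (185.1505−101.5870)/(185.1505−101.5870) = 1.0000. V = [p*·185.1505 + (1−p*)·101.5870]/1.06 = 163.8500. B = V − Δ·S = 0.0000.
(0,0): S=145.0000. Δ = (V_up−V_dn)/(S_up−S_dn) = (163.8500−82.6827)/(163.8500−89.9000) = 1.0976. V = [p*·163.8500 + (1−p*)·82.6827]/1.06 = 144.0655. B = V − Δ·S = -15.0861.
Verification: the root portfolio costs Δ(0,0)·S0 + B(0,0) = 144.0655, matching V0.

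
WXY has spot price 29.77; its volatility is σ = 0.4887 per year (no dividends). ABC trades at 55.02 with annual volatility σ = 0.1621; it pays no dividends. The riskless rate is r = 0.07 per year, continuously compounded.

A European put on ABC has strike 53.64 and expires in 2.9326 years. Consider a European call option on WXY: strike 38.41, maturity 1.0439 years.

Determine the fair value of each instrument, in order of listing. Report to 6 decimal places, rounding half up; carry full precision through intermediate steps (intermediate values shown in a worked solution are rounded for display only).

[ABC put K=53.64]
σ√T = 0.1621·√2.9326 = 0.277594
d₁ = (ln(S/K) + (r+σ²/2)T) / (σ√T) = (ln(55.02/53.64) + (0.07+0.1621²/2)·2.9326) / 0.277594 = (0.025402 + 0.243811) / 0.277594 = 0.969809
d₂ = d₁ − σ√T = 0.969809 − 0.277594 = 0.692216
e^{−rT} = 0.814418
N(−d₁) = 0.166071,  N(−d₂) = 0.244401
price = K·e^{−rT}·N(−d₂) − S·N(−d₁) = 10.676745 − 9.137216 = 1.539529
[WXY call K=38.41]
σ√T = 0.4887·√1.0439 = 0.499312
d₁ = (ln(S/K) + (r+σ²/2)T) / (σ√T) = (ln(29.77/38.41) + (0.07+0.4887²/2)·1.0439) / 0.499312 = (-0.254817 + 0.197729) / 0.499312 = -0.114332
d₂ = d₁ − σ√T = -0.114332 − 0.499312 = -0.613644
e^{−rT} = 0.929533
N(d₁) = 0.454487,  N(d₂) = 0.269725
price = S·N(d₁) − K·e^{−rT}·N(d₂) = 13.530081 − 9.630097 = 3.899984

price(ABC put K=53.64) = 1.539529
price(WXY call K=38.41) = 3.899984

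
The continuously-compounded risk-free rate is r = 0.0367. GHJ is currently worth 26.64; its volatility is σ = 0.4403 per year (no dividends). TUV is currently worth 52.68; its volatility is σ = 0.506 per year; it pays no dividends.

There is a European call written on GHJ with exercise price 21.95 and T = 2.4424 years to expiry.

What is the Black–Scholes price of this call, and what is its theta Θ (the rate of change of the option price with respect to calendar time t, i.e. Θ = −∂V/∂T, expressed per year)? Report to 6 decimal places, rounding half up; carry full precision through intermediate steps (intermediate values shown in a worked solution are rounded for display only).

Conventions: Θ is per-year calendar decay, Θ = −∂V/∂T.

price = 10.073506
Θ = -1.513314

σ√T = 0.4403·√2.4424 = 0.688109
d₁ = (ln(S/K) + (r+σ²/2)T) / (σ√T) = (ln(26.64/21.95) + (0.0367+0.4403²/2)·2.4424) / 0.688109 = (0.193647 + 0.326383) / 0.688109 = 0.755738
d₂ = d₁ − σ√T = 0.755738 − 0.688109 = 0.067629
e^{−rT} = 0.914264
N(d₁) = 0.775097,  N(d₂) = 0.526959
Call price V = S·N(d₁) − K·e^{−rT}·N(d₂) = 20.648576 − 10.575070 = 10.073506
φ(d₁) = (1/√(2π))·e^{−d₁²/2} = 0.299839
Θ = −S·φ(d₁)·σ/(2√T) − r·K·e^{−rT}·N(d₂) = −1.125209 − 0.388105 = -1.513314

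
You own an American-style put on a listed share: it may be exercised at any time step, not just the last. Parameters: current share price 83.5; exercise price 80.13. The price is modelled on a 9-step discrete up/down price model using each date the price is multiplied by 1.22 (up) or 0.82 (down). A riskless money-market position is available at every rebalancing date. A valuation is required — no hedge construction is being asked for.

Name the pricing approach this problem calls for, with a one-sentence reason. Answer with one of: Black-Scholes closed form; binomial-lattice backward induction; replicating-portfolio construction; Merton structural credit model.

Key observation: the exercise right at every one of the 9 steps is what matters: each node needs max(80.13 − S, continuation), which only the stepwise tree valuation starting from spot 83.5 delivers.

framework: binomial-lattice backward induction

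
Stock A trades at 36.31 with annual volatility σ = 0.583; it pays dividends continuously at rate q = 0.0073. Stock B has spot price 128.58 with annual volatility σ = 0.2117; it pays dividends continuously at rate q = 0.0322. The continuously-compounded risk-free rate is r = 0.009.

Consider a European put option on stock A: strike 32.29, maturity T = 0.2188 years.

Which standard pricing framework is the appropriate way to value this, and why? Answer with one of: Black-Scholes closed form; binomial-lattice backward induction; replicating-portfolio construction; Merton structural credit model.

Key observation: everything needed for the exact continuous-time valuation of the European put on stock A (strike 32.29) is given, and no feature rules the closed form out.

framework: Black-Scholes closed form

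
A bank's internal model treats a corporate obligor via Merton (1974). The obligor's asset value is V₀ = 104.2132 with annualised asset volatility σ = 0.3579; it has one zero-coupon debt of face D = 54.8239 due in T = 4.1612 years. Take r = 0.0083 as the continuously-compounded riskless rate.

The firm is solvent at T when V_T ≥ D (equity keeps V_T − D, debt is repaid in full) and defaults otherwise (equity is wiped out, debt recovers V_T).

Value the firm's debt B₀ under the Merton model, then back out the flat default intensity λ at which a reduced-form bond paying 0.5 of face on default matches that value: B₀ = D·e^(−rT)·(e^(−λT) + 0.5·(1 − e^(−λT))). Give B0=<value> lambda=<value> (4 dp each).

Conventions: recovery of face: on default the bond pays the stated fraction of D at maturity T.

Equity is a call on the firm's assets struck at D = 54.8239:
d₁ = [ln(V₀/D) + (r + σ²/2)T] / (σ√T)
   = [ln(104.2132/54.8239) + (0.0083 + 0.5·0.3579²)·4.1612] / (0.3579·√4.1612)
   = [0.642313 + 0.301047] / 0.730081 = 1.292130
d₂ = d₁ − σ√T = 1.292130 − 0.730081 = 0.562049
N(d₁) = 0.901844,  N(d₂) = 0.712959,  e^(−rT) = 0.966052
E₀ = V₀·N(d₁) − D·e^(−rT)·N(d₂)
   = 104.2132·0.901844 − 54.8239·0.966052·0.712959 = 56.223810
B₀ = V₀ − E₀ = 104.2132 − 56.223810 = 47.989390
e^(−λT) = (B₀·e^(rT)/D − 0.5)/(1 − 0.5) = (47.9894·1.035141/54.8239 − 0.5)/0.5 = 0.81219545
λ = −ln(0.81219545)/4.1612 = 0.049989

B0=47.9894 lambda=0.0500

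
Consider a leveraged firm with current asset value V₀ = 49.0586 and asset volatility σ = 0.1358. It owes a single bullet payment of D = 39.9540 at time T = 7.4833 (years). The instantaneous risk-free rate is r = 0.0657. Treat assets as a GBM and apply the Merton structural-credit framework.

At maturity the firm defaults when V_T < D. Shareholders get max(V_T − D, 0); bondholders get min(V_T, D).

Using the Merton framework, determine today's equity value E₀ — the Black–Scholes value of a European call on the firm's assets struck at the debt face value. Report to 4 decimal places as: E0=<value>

Work the structural quantities from V₀ = 49.0586 against face 39.9540:
d₁ = [ln(V₀/D) + (r + σ²/2)T] / (σ√T)
   = [ln(49.0586/39.9540) + (0.0657 + 0.5·0.1358²)·7.4833] / (0.1358·√7.4833)
   = [0.205287 + 0.560655] / 0.371489 = 2.061813
d₂ = d₁ − σ√T = 2.061813 − 0.371489 = 1.690324
N(d₁) = 0.980387,  N(d₂) = 0.954517,  e^(−rT) = 0.611615
E₀ = V₀·N(d₁) − D·e^(−rT)·N(d₂)
   = 49.0586·0.980387 − 39.9540·0.611615·0.954517 = 24.771416

E0=24.7714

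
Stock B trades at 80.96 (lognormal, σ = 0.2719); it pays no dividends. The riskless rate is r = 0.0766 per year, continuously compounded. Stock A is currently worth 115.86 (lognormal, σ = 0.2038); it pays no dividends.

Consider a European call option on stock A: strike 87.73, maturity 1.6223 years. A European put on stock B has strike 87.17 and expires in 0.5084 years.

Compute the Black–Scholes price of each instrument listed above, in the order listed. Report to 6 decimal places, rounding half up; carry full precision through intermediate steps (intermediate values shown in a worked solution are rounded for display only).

[stock A call K=87.73]
σ√T = 0.2038·√1.6223 = 0.259579
d₁ = (ln(S/K) + (r+σ²/2)T) / (σ√T) = (ln(115.86/87.73) + (0.0766+0.2038²/2)·1.6223) / 0.259579 = (0.278119 + 0.157959) / 0.259579 = 1.679941
d₂ = d₁ − σ√T = 1.679941 − 0.259579 = 1.420361
e^{−rT} = 0.883143
N(d₁) = 0.953516,  N(d₂) = 0.922249
price = S·N(d₁) − K·e^{−rT}·N(d₂) = 110.474312 − 71.454111 = 39.020201
[stock B put K=87.17]
σ√T = 0.2719·√0.5084 = 0.193871
d₁ = (ln(S/K) + (r+σ²/2)T) / (σ√T) = (ln(80.96/87.17) + (0.0766+0.2719²/2)·0.5084) / 0.193871 = (-0.073905 + 0.057736) / 0.193871 = -0.083399
d₂ = d₁ − σ√T = -0.083399 − 0.193871 = -0.277270
e^{−rT} = 0.961805
N(−d₁) = 0.533233,  N(−d₂) = 0.609214
price = K·e^{−rT}·N(−d₂) − S·N(−d₁) = 51.076803 − 43.170543 = 7.906260

price(stock A call K=87.73) = 39.020201
price(stock B put K=87.17) = 7.906260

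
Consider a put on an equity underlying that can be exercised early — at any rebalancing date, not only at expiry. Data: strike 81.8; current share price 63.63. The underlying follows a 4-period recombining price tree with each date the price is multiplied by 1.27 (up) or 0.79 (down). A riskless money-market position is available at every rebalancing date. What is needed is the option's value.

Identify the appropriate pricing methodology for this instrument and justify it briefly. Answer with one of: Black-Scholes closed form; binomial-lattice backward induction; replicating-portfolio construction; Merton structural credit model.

Key observation: with exercise allowed before expiry on a discrete up/down model (4 steps from spot 63.63), the strike-81.8 put's value must be rolled back through the tree testing early exercise at each node.

framework: binomial-lattice backward induction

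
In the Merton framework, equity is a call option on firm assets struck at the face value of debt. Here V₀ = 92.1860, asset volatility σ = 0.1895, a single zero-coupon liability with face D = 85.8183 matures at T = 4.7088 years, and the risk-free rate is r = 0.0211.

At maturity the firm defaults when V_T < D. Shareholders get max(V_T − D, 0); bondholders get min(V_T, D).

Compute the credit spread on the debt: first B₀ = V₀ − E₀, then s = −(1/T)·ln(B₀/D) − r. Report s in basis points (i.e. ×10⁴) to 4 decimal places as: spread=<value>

Apply the equity-as-call identities (strike 85.8183, horizon 4.7088 years):
d₁ = [ln(V₀/D) + (r + σ²/2)T] / (σ√T)
   = [ln(92.1860/85.8183) + (0.0211 + 0.5·0.1895²)·4.7088] / (0.1895·√4.7088)
   = [0.071576 + 0.183903] / 0.411211 = 0.621284
d₂ = d₁ − σ√T = 0.621284 − 0.411211 = 0.210074
N(d₁) = 0.732794,  N(d₂) = 0.583195,  e^(−rT) = 0.905421
E₀ = V₀·N(d₁) − D·e^(−rT)·N(d₂)
   = 92.1860·0.732794 − 85.8183·0.905421·0.583195 = 22.238110
B₀ = V₀ − E₀ = 92.1860 − 22.238110 = 69.947890
spread = −(1/T)·ln(B₀/D) − r = −(1/4.7088)·ln(69.947890/85.8183) − 0.0211 = 0.02232544
in basis points: 0.02232544 × 10⁴ = 223.2544 bp

spread=223.2544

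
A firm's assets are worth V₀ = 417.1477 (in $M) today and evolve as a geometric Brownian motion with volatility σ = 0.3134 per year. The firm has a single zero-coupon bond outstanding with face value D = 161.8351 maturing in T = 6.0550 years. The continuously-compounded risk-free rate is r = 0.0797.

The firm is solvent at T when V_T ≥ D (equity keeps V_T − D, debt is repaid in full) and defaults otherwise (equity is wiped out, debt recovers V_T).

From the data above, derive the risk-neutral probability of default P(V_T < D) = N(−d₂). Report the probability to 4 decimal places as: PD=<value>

Equity is a call on the firm's assets struck at D = 161.8351:
d₁ = [ln(V₀/D) + (r + σ²/2)T] / (σ√T)
   = [ln(417.1477/161.8351) + (0.0797 + 0.5·0.3134²)·6.0550] / (0.3134·√6.0550)
   = [0.946862 + 0.779943] / 0.771181 = 2.239172
d₂ = d₁ − σ√T = 2.239172 − 0.771181 = 1.467991
risk-neutral PD = N(−d₂) = N(-1.467991) = 0.071053

PD=0.0711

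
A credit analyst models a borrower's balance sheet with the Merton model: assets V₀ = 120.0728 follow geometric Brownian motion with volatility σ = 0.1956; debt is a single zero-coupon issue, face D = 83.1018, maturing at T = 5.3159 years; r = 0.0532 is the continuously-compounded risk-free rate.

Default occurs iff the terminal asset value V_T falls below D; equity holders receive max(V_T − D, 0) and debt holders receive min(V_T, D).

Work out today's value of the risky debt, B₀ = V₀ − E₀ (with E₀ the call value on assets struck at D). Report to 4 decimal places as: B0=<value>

B0=61.3514

With assets at 120.0728 and a single debt payment of 83.1018 at 5.3159 years:
d₁ = [ln(V₀/D) + (r + σ²/2)T] / (σ√T)
   = [ln(120.0728/83.1018) + (0.0532 + 0.5·0.1956²)·5.3159] / (0.1956·√5.3159)
   = [0.368032 + 0.384497] / 0.450980 = 1.668653
d₂ = d₁ − σ√T = 1.668653 − 0.450980 = 1.217673
N(d₁) = 0.952407,  N(d₂) = 0.888326,  e^(−rT) = 0.753666
E₀ = V₀·N(d₁) − D·e^(−rT)·N(d₂)
   = 120.0728·0.952407 − 83.1018·0.753666·0.888326 = 58.721421
B₀ = V₀ − E₀ = 120.0728 − 58.721421 = 61.351379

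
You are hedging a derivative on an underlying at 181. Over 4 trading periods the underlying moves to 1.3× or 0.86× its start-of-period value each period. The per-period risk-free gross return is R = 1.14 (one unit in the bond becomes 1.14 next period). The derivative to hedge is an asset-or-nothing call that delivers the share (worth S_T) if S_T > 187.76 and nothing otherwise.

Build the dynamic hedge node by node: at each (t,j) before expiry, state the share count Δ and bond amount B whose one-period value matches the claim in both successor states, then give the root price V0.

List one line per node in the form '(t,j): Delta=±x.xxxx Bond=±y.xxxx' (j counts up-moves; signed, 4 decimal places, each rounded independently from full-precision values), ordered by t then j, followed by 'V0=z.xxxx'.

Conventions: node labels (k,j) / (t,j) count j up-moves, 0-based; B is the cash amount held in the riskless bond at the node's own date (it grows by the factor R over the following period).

(0,0): Delta=1.2996 Bond=-66.0921
(1,0): Delta=1.7029 Bond=-138.1326
(1,1): Delta=1.1471 Bond=-39.4664
(2,0): Delta=2.1440 Bond=-216.5228
(2,1): Delta=1.5362 Bond=-123.7273
(2,2): Delta=1.0000 Bond=0.0000
(3,0): Delta=0.0000 Bond=0.0000
(3,1): Delta=2.9545 Bond=-387.8851
(3,2): Delta=1.0000 Bond=0.0000
(3,3): Delta=1.0000 Bond=0.0000
V0=169.1291

No-arbitrage ⇒ martingale measure with p* = (R−d)/(u−d) = 0.6364.
Payoffs at expiry: V(4,0)=0.0000, V(4,1)=0.0000, V(4,2)=226.2362, V(4,3)=341.9850, V(4,4)=516.9541
Node (3,0) S=115.1261: V=(p*·0.0000+(1−p*)·0.0000)/1.14=0.0000; Δ=(0.0000−0.0000)/(149.6640−99.0085)=0.0000; B=V−Δ·S=0.0000
Node (3,1) S=174.0279: V=(p*·226.2362+(1−p*)·0.0000)/1.14=126.2882; Δ=(226.2362−0.0000)/(226.2362−149.6640)=2.9545; B=V−Δ·S=-387.8851
Node (3,2) S=263.0654: V=(p*·341.9850+(1−p*)·226.2362)/1.14=263.0654; Δ=(341.9850−226.2362)/(341.9850−226.2362)=1.0000; B=V−Δ·S=0.0000
Node (3,3) S=397.6570: V=(p*·516.9541+(1−p*)·341.9850)/1.14=397.6570; Δ=(516.9541−341.9850)/(516.9541−341.9850)=1.0000; B=V−Δ·S=0.0000
Node (2,0) S=133.8676: V=(p*·126.2882+(1−p*)·0.0000)/1.14=70.4958; Δ=(126.2882−0.0000)/(174.0279−115.1261)=2.1440; B=V−Δ·S=-216.5228
Node (2,1) S=202.3580: V=(p*·263.0654+(1−p*)·126.2882)/1.14=187.1300; Δ=(263.0654−126.2882)/(263.0654−174.0279)=1.5362; B=V−Δ·S=-123.7273
Node (2,2) S=305.8900: V=(p*·397.6570+(1−p*)·263.0654)/1.14=305.8900; Δ=(397.6570−263.0654)/(397.6570−263.0654)=1.0000; B=V−Δ·S=0.0000
Node (1,0) S=155.6600: V=(p*·187.1300+(1−p*)·70.4958)/1.14=126.9452; Δ=(187.1300−70.4958)/(202.3580−133.8676)=1.7029; B=V−Δ·S=-138.1326
Node (1,1) S=235.3000: V=(p*·305.8900+(1−p*)·187.1300)/1.14=230.4426; Δ=(305.8900−187.1300)/(305.8900−202.3580)=1.1471; B=V−Δ·S=-39.4664
Node (0,0) S=181.0000: V=(p*·230.4426+(1−p*)·126.9452)/1.14=169.1291; Δ=(230.4426−126.9452)/(235.3000−155.6600)=1.2996; B=V−Δ·S=-66.0921
Verification: the root portfolio costs Δ(0,0)·S0 + B(0,0) = 169.1291, matching V0.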